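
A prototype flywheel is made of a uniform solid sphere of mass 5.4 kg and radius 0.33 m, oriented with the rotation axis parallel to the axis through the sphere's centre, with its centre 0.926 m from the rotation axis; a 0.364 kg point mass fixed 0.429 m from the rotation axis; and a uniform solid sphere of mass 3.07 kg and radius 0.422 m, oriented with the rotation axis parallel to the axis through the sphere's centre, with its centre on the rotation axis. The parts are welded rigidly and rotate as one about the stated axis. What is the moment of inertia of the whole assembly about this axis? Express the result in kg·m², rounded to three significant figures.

Solid sphere: I_cm = (2/5)MR² = (2/5)(5.4)(0.33)² = 0.23522 kg·m²; centre at d = 0.926 m, so the parallel axis theorem gives I = 0.23522 + (5.4)(0.926)² = 4.8656 kg·m².
Point mass: I_cm = 0; centre at d = 0.429 m, so the parallel axis theorem gives I = 0 + (0.364)(0.429)² = 0.066991 kg·m².
Solid sphere: I_cm = (2/5)MR² = (2/5)(3.07)(0.422)² = 0.21869 kg·m²; axis through the centre, so I = 0.21869 kg·m².
Total I = 4.8656 + 0.066991 + 0.21869 = 5.1513 kg·m².

5.15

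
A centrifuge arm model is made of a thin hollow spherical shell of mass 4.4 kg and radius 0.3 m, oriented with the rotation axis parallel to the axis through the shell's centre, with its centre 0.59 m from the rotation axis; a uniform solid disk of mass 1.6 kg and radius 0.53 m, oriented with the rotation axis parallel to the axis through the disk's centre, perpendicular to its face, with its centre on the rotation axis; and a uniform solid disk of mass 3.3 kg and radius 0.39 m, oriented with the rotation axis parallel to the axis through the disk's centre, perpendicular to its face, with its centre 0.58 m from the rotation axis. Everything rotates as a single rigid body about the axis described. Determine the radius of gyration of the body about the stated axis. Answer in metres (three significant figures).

Spherical shell: I_cm = (2/3)MR² = (2/3)(4.4)(0.3)² = 0.264 kg m^2; centre at d = 0.59 m, so I = I_cm + Md² gives I = 0.264 + (4.4)(0.59)² = 1.7956 kg m^2.
Solid disk: I_cm = (1/2)MR² = (1/2)(1.6)(0.53)² = 0.22472 kg m^2; axis through the centre, so I = 0.22472 kg m^2.
Solid disk: I_cm = (1/2)MR² = (1/2)(3.3)(0.39)² = 0.25096 kg m^2; centre at d = 0.58 m, so I = I_cm + Md² gives I = 0.25096 + (3.3)(0.58)² = 1.3611 kg m^2.
Total I = 3.3814 kg m^2; total mass M = 9.3 kg.
k = √(I/M) = √(3.3814/9.3) = 0.60299 m.

0.603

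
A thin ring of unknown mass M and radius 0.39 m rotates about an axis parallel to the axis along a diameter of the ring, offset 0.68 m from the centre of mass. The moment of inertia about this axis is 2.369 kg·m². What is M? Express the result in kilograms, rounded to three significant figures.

I = I_cm + Md² = (1/2)MR² + Md² = M·[0.5·(0.39)² + (0.68)²] = M·0.53845.
So M = 2.369 / 0.53845 = 4.3997 kg.

4.40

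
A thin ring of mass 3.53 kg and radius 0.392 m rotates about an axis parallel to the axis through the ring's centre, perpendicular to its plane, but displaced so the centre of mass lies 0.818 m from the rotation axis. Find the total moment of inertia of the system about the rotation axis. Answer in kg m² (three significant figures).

2.90

I_cm = MR² = (3.53)(0.392)² = 0.54243 kg m²; centre at d = 0.818 m, so I = I_cm + Md² gives I = 0.54243 + (3.53)(0.818)² = 2.9044 kg m².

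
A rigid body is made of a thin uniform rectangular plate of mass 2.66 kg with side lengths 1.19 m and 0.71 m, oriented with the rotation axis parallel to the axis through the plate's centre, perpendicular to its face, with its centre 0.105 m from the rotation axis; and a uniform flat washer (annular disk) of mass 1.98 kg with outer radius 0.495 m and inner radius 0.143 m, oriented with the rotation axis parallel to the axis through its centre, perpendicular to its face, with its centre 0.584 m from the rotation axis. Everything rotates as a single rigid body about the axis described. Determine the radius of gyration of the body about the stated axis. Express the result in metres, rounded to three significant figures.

Rectangular plate: I_cm = (1/12)M(a²+b²) = (1/12)(2.66)[(1.19)² + (0.71)²] = 0.42564 kg m^2; centre at d = 0.105 m, so I = I_cm + Md² gives I = 0.42564 + (2.66)(0.105)² = 0.45497 kg m^2.
Annular disk: I_cm = (1/2)M(R²+r²) = (1/2)(1.98)[(0.495)² + (0.143)²] = 0.26282 kg m^2; centre at d = 0.584 m, so I = I_cm + Md² gives I = 0.26282 + (1.98)(0.584)² = 0.93811 kg m^2.
Total I = 1.3931 kg m^2; total mass M = 4.64 kg.
k = √(I/M) = √(1.3931/4.64) = 0.54794 m.

0.548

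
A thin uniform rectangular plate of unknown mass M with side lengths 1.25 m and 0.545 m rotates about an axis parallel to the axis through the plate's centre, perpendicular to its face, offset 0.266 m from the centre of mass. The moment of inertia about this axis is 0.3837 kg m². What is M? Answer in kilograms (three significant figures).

1.70

I = I_cm + Md² = (1/12)M(a²+b²) + Md² = M·[0.0833333·[(1.25)² + (0.545)²] + (0.266)²] = M·0.22572.
So M = 0.3837 / 0.22572 = 1.6999 kg.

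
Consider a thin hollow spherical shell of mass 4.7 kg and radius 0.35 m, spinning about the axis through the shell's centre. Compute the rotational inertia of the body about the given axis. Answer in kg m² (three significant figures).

I_cm = (2/3)MR² = (2/3)(4.7)(0.35)² = 0.38383 kg m²; axis through the centre, so I = 0.38383 kg m².

0.384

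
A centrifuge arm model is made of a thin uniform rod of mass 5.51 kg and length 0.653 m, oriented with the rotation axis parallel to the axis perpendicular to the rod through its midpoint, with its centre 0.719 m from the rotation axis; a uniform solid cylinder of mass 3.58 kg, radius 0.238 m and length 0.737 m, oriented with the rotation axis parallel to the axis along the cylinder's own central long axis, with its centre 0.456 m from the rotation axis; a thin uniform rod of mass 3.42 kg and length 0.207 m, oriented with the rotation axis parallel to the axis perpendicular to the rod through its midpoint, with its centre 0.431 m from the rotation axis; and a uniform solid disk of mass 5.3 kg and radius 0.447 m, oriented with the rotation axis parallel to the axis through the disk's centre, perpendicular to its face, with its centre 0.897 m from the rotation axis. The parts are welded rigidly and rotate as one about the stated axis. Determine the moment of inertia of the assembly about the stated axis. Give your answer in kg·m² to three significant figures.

Thin rod: I_cm = (1/12)ML² = (1/12)(5.51)(0.653)² = 0.19579 kg·m²; centre at d = 0.719 m, so the parallel axis theorem gives I = 0.19579 + (5.51)(0.719)² = 3.0442 kg·m².
Solid cylinder: I_cm = (1/2)MR² = (1/2)(3.58)(0.238)² = 0.10139 kg·m²; centre at d = 0.456 m, so the parallel axis theorem gives I = 0.10139 + (3.58)(0.456)² = 0.8458 kg·m².
Thin rod: I_cm = (1/12)ML² = (1/12)(3.42)(0.207)² = 0.012212 kg·m²; centre at d = 0.431 m, so the parallel axis theorem gives I = 0.012212 + (3.42)(0.431)² = 0.64751 kg·m².
Solid disk: I_cm = (1/2)MR² = (1/2)(5.3)(0.447)² = 0.52949 kg·m²; centre at d = 0.897 m, so the parallel axis theorem gives I = 0.52949 + (5.3)(0.897)² = 4.7939 kg·m².
Total I = 3.0442 + 0.8458 + 0.64751 + 4.7939 = 9.3315 kg·m².

9.33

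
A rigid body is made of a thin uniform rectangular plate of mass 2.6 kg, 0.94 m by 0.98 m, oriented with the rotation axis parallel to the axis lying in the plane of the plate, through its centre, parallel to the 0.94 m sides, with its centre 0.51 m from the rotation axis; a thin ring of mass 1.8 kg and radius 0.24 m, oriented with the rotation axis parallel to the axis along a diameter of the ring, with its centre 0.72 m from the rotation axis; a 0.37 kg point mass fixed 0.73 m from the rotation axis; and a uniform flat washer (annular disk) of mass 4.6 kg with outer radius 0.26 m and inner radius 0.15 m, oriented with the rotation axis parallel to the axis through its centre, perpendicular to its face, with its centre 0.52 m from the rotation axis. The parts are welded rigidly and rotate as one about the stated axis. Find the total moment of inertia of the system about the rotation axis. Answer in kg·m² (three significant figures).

Rectangular plate: I_cm = (1/12)Mb² = (1/12)(2.6)(0.98)² = 0.20809 kg·m²; centre at d = 0.51 m, so I = I_cm + Md² gives I = 0.20809 + (2.6)(0.51)² = 0.88435 kg·m².
Thin ring: I_cm = (1/2)MR² = (1/2)(1.8)(0.24)² = 0.05184 kg·m²; centre at d = 0.72 m, so I = I_cm + Md² gives I = 0.05184 + (1.8)(0.72)² = 0.98496 kg·m².
Point mass: I_cm = 0; centre at d = 0.73 m, so I = I_cm + Md² gives I = 0 + (0.37)(0.73)² = 0.19717 kg·m².
Annular disk: I_cm = (1/2)M(R²+r²) = (1/2)(4.6)[(0.26)² + (0.15)²] = 0.20723 kg·m²; centre at d = 0.52 m, so I = I_cm + Md² gives I = 0.20723 + (4.6)(0.52)² = 1.4511 kg·m².
Total I = 0.88435 + 0.98496 + 0.19717 + 1.4511 = 3.5175 kg·m².

3.52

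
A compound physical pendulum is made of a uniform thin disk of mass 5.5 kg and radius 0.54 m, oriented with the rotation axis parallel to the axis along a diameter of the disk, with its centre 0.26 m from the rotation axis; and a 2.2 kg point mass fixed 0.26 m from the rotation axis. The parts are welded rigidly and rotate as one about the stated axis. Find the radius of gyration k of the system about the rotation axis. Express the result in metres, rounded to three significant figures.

Thin disk: I_cm = (1/4)MR² = (1/4)(5.5)(0.54)² = 0.40095 kg·m²; centre at d = 0.26 m, so I = I_cm + Md² gives I = 0.40095 + (5.5)(0.26)² = 0.77275 kg·m².
Point mass: I_cm = 0; centre at d = 0.26 m, so I = I_cm + Md² gives I = 0 + (2.2)(0.26)² = 0.14872 kg·m².
Total I = 0.92147 kg·m²; total mass M = 7.7 kg.
k = √(I/M) = √(0.92147/7.7) = 0.34594 m.

0.346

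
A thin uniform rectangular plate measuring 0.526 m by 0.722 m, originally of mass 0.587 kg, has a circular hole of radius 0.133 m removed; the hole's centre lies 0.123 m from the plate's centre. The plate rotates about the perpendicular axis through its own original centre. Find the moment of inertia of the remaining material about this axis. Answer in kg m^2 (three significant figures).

0.0370

Unpierced body about its centre: I₀ = (1/12)M(a²+b²) = (1/12)(0.587)[(0.526)² + (0.722)²] = 0.039034 kg m^2.
The removed disk has mass m = M·πr²/(ab) = (0.587)·π(0.133)²/(0.526·0.722) = 0.085895 kg (same uniform areal density).
Its moment of inertia about the rotation axis (parallel-axis theorem): I_hole = (1/2)mr² + md² = (1/2)(0.085895)(0.133)² + (0.085895)(0.123)² = 0.0020592 kg m^2.
Treating the hole as negative mass, I = I₀ − I_hole = 0.039034 − 0.0020592 = 0.036974 kg m^2.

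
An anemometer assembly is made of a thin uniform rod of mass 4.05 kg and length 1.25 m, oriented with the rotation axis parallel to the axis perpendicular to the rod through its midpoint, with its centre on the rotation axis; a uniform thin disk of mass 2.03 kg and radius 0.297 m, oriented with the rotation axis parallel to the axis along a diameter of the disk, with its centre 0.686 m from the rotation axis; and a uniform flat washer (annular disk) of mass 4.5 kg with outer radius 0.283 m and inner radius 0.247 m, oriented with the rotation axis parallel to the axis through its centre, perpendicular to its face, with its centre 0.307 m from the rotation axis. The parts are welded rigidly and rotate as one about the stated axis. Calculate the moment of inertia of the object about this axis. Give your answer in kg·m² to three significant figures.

Thin rod: I_cm = (1/12)ML² = (1/12)(4.05)(1.25)² = 0.52734 kg·m²; axis through the centre, so I = 0.52734 kg·m².
Thin disk: I_cm = (1/4)MR² = (1/4)(2.03)(0.297)² = 0.044766 kg·m²; centre at d = 0.686 m, so the parallel axis theorem gives I = 0.044766 + (2.03)(0.686)² = 1.0001 kg·m².
Annular disk: I_cm = (1/2)M(R²+r²) = (1/2)(4.5)[(0.283)² + (0.247)²] = 0.31747 kg·m²; centre at d = 0.307 m, so the parallel axis theorem gives I = 0.31747 + (4.5)(0.307)² = 0.74159 kg·m².
Total I = 0.52734 + 1.0001 + 0.74159 = 2.269 kg·m².

2.27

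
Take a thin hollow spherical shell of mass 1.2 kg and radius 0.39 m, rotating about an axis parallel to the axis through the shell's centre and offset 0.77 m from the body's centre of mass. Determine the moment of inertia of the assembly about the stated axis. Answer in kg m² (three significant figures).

0.833

I_cm = (2/3)MR² = (2/3)(1.2)(0.39)² = 0.12168 kg m²; centre at d = 0.77 m, so the parallel axis theorem gives I = 0.12168 + (1.2)(0.77)² = 0.83316 kg m².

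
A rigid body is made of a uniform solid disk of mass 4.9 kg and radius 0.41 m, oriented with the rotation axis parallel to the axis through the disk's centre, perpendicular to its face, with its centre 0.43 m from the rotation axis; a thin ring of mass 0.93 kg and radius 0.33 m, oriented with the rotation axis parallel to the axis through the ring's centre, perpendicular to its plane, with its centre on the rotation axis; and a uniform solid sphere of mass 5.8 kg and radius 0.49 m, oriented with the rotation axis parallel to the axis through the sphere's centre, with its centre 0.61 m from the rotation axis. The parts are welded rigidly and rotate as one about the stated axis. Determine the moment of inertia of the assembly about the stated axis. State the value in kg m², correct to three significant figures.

4.13

Solid disk: I_cm = (1/2)MR² = (1/2)(4.9)(0.41)² = 0.41184 kg m²; centre at d = 0.43 m, so I = I_cm + Md² gives I = 0.41184 + (4.9)(0.43)² = 1.3179 kg m².
Thin ring: I_cm = MR² = (0.93)(0.33)² = 0.10128 kg m²; axis through the centre, so I = 0.10128 kg m².
Solid sphere: I_cm = (2/5)MR² = (2/5)(5.8)(0.49)² = 0.55703 kg m²; centre at d = 0.61 m, so I = I_cm + Md² gives I = 0.55703 + (5.8)(0.61)² = 2.7152 kg m².
Total I = 1.3179 + 0.10128 + 2.7152 = 4.1343 kg m².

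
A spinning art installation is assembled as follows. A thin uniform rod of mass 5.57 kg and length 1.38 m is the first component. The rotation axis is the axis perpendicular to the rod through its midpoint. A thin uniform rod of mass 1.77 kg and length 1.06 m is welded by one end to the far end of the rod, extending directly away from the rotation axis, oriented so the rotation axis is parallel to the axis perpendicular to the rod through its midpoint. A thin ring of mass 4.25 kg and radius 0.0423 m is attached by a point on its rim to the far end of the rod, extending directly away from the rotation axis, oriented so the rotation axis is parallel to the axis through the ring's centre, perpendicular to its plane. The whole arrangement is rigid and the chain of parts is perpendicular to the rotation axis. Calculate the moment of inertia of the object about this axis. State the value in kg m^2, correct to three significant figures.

Thin rod: I_cm = (1/12)ML² = (1/12)(5.57)(1.38)² = 0.88396 kg m^2; axis through the centre, so I = 0.88396 kg m^2.
Thin rod: I_cm = (1/12)ML² = (1/12)(1.77)(1.06)² = 0.16573 kg m^2; centre at d = 0.69 + 0.53 = 1.22 m, so the parallel axis theorem gives I = 0.16573 + (1.77)(1.22)² = 2.8002 kg m^2.
Thin ring: I_cm = MR² = (4.25)(0.0423)² = 0.0076045 kg m^2; centre at d = 0.69 + 0.53 + 0.53 + 0.0423 = 1.7923 m, so the parallel axis theorem gives I = 0.0076045 + (4.25)(1.7923)² = 13.66 kg m^2.
Total I = 0.88396 + 2.8002 + 13.66 = 17.344 kg m^2.

17.3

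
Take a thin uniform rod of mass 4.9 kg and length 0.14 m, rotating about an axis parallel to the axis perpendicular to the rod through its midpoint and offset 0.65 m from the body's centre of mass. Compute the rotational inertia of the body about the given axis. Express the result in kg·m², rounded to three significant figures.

2.08

I_cm = (1/12)ML² = (1/12)(4.9)(0.14)² = 0.0080033 kg·m²; centre at d = 0.65 m, so the parallel axis theorem gives I = 0.0080033 + (4.9)(0.65)² = 2.0783 kg·m².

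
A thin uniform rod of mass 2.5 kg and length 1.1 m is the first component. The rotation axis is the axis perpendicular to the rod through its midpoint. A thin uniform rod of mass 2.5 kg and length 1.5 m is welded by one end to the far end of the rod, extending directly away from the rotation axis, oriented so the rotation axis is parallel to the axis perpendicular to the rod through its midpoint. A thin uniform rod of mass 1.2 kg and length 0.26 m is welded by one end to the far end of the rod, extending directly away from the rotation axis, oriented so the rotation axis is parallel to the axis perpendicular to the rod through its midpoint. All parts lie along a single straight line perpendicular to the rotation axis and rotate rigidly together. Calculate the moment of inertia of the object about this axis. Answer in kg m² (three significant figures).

Thin rod: I_cm = (1/12)ML² = (1/12)(2.5)(1.1)² = 0.25208 kg m²; axis through the centre, so I = 0.25208 kg m².
Thin rod: I_cm = (1/12)ML² = (1/12)(2.5)(1.5)² = 0.46875 kg m²; centre at d = 0.55 + 0.75 = 1.3 m, so I = I_cm + Md² gives I = 0.46875 + (2.5)(1.3)² = 4.6938 kg m².
Thin rod: I_cm = (1/12)ML² = (1/12)(1.2)(0.26)² = 0.00676 kg m²; centre at d = 0.55 + 0.75 + 0.75 + 0.13 = 2.18 m, so I = I_cm + Md² gives I = 0.00676 + (1.2)(2.18)² = 5.7096 kg m².
Total I = 0.25208 + 4.6938 + 5.7096 = 10.655 kg m².

10.7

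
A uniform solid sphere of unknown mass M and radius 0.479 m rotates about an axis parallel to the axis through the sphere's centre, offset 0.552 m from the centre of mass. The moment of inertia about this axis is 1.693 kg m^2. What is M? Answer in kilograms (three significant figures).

I = I_cm + Md² = (2/5)MR² + Md² = M·[0.4·(0.479)² + (0.552)²] = M·0.39648.
So M = 1.693 / 0.39648 = 4.2701 kg.

4.27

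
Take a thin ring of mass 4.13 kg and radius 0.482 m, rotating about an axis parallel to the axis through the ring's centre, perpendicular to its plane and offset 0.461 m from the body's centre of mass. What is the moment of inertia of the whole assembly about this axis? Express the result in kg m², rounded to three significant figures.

I_cm = MR² = (4.13)(0.482)² = 0.9595 kg m²; centre at d = 0.461 m, so I = I_cm + Md² gives I = 0.9595 + (4.13)(0.461)² = 1.8372 kg m².

1.84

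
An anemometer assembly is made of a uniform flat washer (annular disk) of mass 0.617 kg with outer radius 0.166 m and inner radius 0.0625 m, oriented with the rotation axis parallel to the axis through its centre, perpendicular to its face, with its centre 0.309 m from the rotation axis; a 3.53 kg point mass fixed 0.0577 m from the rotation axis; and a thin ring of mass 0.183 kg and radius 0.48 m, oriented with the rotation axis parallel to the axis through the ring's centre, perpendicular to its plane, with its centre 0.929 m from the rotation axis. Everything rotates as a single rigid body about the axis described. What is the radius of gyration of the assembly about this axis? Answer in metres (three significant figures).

0.255

Annular disk: I_cm = (1/2)M(R²+r²) = (1/2)(0.617)[(0.166)² + (0.0625)²] = 0.0097061 kg·m²; centre at d = 0.309 m, so I = I_cm + Md² gives I = 0.0097061 + (0.617)(0.309)² = 0.068618 kg·m².
Point mass: I_cm = 0; centre at d = 0.0577 m, so I = I_cm + Md² gives I = 0 + (3.53)(0.0577)² = 0.011752 kg·m².
Thin ring: I_cm = MR² = (0.183)(0.48)² = 0.042163 kg·m²; centre at d = 0.929 m, so I = I_cm + Md² gives I = 0.042163 + (0.183)(0.929)² = 0.2001 kg·m².
Total I = 0.28047 kg·m²; total mass M = 4.33 kg.
k = √(I/M) = √(0.28047/4.33) = 0.25451 m.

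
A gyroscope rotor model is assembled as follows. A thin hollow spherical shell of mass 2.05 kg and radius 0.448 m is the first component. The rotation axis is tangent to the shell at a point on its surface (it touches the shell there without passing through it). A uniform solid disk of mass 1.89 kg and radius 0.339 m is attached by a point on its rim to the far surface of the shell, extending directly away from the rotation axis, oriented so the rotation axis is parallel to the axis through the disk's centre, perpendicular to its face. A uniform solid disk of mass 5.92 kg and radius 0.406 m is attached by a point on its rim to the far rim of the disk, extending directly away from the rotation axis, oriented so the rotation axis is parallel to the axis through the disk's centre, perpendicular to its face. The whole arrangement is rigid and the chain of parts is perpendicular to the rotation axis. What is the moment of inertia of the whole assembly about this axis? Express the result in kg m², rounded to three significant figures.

Spherical shell: I_cm = (2/3)MR² = (2/3)(2.05)(0.448)² = 0.2743 kg m²; centre at d = 0.448 m, so I = I_cm + Md² gives I = 0.2743 + (2.05)(0.448)² = 0.68574 kg m².
Solid disk: I_cm = (1/2)MR² = (1/2)(1.89)(0.339)² = 0.1086 kg m²; centre at d = 0.448 + 0.448 + 0.339 = 1.235 m, so I = I_cm + Md² gives I = 0.1086 + (1.89)(1.235)² = 2.9913 kg m².
Solid disk: I_cm = (1/2)MR² = (1/2)(5.92)(0.406)² = 0.48791 kg m²; centre at d = 0.448 + 0.448 + 0.339 + 0.339 + 0.406 = 1.98 m, so I = I_cm + Md² gives I = 0.48791 + (5.92)(1.98)² = 23.697 kg m².
Total I = 0.68574 + 2.9913 + 23.697 = 27.374 kg m².

27.4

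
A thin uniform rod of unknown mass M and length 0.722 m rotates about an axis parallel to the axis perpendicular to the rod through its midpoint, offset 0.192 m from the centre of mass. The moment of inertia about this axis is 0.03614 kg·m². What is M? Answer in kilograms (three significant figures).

I = I_cm + Md² = (1/12)ML² + Md² = M·[0.0833333·(0.722)² + (0.192)²] = M·0.080304.
So M = 0.03614 / 0.080304 = 0.45004 kg.

0.450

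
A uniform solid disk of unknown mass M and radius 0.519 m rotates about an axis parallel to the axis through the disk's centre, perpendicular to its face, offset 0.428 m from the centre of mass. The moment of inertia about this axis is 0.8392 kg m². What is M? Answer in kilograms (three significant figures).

I = I_cm + Md² = (1/2)MR² + Md² = M·[0.5·(0.519)² + (0.428)²] = M·0.31786.
So M = 0.8392 / 0.31786 = 2.6401 kg.

2.64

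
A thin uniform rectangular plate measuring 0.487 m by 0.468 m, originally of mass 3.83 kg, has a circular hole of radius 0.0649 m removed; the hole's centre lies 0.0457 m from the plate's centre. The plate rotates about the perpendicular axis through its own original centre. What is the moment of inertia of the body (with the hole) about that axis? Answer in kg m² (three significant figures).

Unpierced body about its centre: I₀ = (1/12)M(a²+b²) = (1/12)(3.83)[(0.487)² + (0.468)²] = 0.1456 kg m².
The removed disk has mass m = M·πr²/(ab) = (3.83)·π(0.0649)²/(0.487·0.468) = 0.22236 kg (same uniform areal density).
Its moment of inertia about the rotation axis (parallel-axis theorem): I_hole = (1/2)mr² + md² = (1/2)(0.22236)(0.0649)² + (0.22236)(0.0457)² = 0.0009327 kg m².
Treating the hole as negative mass, I = I₀ − I_hole = 0.1456 − 0.0009327 = 0.14467 kg m².

0.145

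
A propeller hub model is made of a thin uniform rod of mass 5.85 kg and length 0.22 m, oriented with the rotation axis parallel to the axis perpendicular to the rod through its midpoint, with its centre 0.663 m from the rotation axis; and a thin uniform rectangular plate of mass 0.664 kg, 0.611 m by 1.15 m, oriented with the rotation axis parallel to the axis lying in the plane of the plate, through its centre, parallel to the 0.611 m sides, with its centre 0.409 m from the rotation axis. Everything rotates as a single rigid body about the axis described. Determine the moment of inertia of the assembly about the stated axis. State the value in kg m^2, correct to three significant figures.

2.78

Thin rod: I_cm = (1/12)ML² = (1/12)(5.85)(0.22)² = 0.023595 kg m^2; centre at d = 0.663 m, so I = I_cm + Md² gives I = 0.023595 + (5.85)(0.663)² = 2.5951 kg m^2.
Rectangular plate: I_cm = (1/12)Mb² = (1/12)(0.664)(1.15)² = 0.073178 kg m^2; centre at d = 0.409 m, so I = I_cm + Md² gives I = 0.073178 + (0.664)(0.409)² = 0.18425 kg m^2.
Total I = 2.5951 + 0.18425 = 2.7793 kg m^2.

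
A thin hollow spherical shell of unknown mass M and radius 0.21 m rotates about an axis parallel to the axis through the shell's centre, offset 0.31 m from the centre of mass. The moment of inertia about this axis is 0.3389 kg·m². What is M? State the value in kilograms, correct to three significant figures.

2.70

I = I_cm + Md² = (2/3)MR² + Md² = M·[0.666667·(0.21)² + (0.31)²] = M·0.1255.
So M = 0.3389 / 0.1255 = 2.7004 kg.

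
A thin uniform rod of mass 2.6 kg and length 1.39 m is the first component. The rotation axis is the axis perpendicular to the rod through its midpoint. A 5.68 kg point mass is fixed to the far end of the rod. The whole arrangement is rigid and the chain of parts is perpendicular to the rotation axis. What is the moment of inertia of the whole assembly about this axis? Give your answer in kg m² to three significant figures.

3.16

Thin rod: I_cm = (1/12)ML² = (1/12)(2.6)(1.39)² = 0.41862 kg m²; axis through the centre, so I = 0.41862 kg m².
Point mass: I_cm = 0; centre at d = 0.695 m, so I = I_cm + Md² gives I = 0 + (5.68)(0.695)² = 2.7436 kg m².
Total I = 0.41862 + 2.7436 = 3.1622 kg m².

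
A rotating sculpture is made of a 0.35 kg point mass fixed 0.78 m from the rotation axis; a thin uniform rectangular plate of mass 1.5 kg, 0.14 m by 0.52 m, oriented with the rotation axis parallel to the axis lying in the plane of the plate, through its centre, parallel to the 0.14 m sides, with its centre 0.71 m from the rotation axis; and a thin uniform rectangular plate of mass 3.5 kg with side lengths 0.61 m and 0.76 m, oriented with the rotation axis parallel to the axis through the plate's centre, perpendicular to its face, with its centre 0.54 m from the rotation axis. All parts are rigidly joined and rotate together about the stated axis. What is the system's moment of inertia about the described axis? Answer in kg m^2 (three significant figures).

Point mass: I_cm = 0; centre at d = 0.78 m, so the parallel axis theorem gives I = 0 + (0.35)(0.78)² = 0.21294 kg m^2.
Rectangular plate: I_cm = (1/12)Mb² = (1/12)(1.5)(0.52)² = 0.0338 kg m^2; centre at d = 0.71 m, so the parallel axis theorem gives I = 0.0338 + (1.5)(0.71)² = 0.78995 kg m^2.
Rectangular plate: I_cm = (1/12)M(a²+b²) = (1/12)(3.5)[(0.61)² + (0.76)²] = 0.277 kg m^2; centre at d = 0.54 m, so the parallel axis theorem gives I = 0.277 + (3.5)(0.54)² = 1.2976 kg m^2.
Total I = 0.21294 + 0.78995 + 1.2976 = 2.3005 kg m^2.

2.30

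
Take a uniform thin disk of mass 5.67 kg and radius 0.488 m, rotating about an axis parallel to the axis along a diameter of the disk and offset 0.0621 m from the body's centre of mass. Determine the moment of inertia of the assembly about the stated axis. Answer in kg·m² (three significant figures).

0.359

I_cm = (1/4)MR² = (1/4)(5.67)(0.488)² = 0.33757 kg·m²; centre at d = 0.0621 m, so the parallel axis theorem gives I = 0.33757 + (5.67)(0.0621)² = 0.35943 kg·m².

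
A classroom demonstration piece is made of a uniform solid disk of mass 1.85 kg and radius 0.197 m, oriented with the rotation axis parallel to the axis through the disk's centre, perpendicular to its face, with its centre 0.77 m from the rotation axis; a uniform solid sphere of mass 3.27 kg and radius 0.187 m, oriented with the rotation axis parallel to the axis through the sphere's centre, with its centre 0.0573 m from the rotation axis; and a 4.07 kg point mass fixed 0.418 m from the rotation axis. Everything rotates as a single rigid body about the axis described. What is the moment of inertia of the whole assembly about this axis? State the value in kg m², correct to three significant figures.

1.90

Solid disk: I_cm = (1/2)MR² = (1/2)(1.85)(0.197)² = 0.035898 kg m²; centre at d = 0.77 m, so I = I_cm + Md² gives I = 0.035898 + (1.85)(0.77)² = 1.1328 kg m².
Solid sphere: I_cm = (2/5)MR² = (2/5)(3.27)(0.187)² = 0.045739 kg m²; centre at d = 0.0573 m, so I = I_cm + Md² gives I = 0.045739 + (3.27)(0.0573)² = 0.056476 kg m².
Point mass: I_cm = 0; centre at d = 0.418 m, so I = I_cm + Md² gives I = 0 + (4.07)(0.418)² = 0.71113 kg m².
Total I = 1.1328 + 0.056476 + 0.71113 = 1.9004 kg m².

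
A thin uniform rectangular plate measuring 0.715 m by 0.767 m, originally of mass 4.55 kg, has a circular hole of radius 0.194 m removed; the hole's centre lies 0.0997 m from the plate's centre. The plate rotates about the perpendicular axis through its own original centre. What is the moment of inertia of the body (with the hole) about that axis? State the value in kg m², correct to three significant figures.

0.389

Unpierced body about its centre: I₀ = (1/12)M(a²+b²) = (1/12)(4.55)[(0.715)² + (0.767)²] = 0.4169 kg m².
The removed disk has mass m = M·πr²/(ab) = (4.55)·π(0.194)²/(0.715·0.767) = 0.98099 kg (same uniform areal density).
Its moment of inertia about the rotation axis (parallel-axis theorem): I_hole = (1/2)mr² + md² = (1/2)(0.98099)(0.194)² + (0.98099)(0.0997)² = 0.028211 kg m².
Treating the hole as negative mass, I = I₀ − I_hole = 0.4169 − 0.028211 = 0.38869 kg m².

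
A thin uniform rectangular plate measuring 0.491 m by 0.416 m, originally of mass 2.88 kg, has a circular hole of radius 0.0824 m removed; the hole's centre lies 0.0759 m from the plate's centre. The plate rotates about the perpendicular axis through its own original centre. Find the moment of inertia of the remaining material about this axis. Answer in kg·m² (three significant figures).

0.0966

Unpierced body about its centre: I₀ = (1/12)M(a²+b²) = (1/12)(2.88)[(0.491)² + (0.416)²] = 0.099393 kg·m².
The removed disk has mass m = M·πr²/(ab) = (2.88)·π(0.0824)²/(0.491·0.416) = 0.30076 kg (same uniform areal density).
Its moment of inertia about the rotation axis (parallel-axis theorem): I_hole = (1/2)mr² + md² = (1/2)(0.30076)(0.0824)² + (0.30076)(0.0759)² = 0.0027537 kg·m².
Treating the hole as negative mass, I = I₀ − I_hole = 0.099393 − 0.0027537 = 0.096639 kg·m².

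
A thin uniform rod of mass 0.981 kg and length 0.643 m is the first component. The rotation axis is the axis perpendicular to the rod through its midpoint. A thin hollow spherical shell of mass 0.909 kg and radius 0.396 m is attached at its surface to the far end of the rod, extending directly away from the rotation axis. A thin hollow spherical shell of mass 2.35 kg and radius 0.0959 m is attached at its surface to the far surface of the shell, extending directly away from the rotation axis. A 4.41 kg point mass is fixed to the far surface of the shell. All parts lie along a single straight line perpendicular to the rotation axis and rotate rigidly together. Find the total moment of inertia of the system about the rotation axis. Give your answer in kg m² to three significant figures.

11.6

Thin rod: I_cm = (1/12)ML² = (1/12)(0.981)(0.643)² = 0.033799 kg m²; axis through the centre, so I = 0.033799 kg m².
Spherical shell: I_cm = (2/3)MR² = (2/3)(0.909)(0.396)² = 0.09503 kg m²; centre at d = 0.3215 + 0.396 = 0.7175 m, so I = I_cm + Md² gives I = 0.09503 + (0.909)(0.7175)² = 0.56299 kg m².
Spherical shell: I_cm = (2/3)MR² = (2/3)(2.35)(0.0959)² = 0.014408 kg m²; centre at d = 0.3215 + 0.396 + 0.396 + 0.0959 = 1.2094 m, so I = I_cm + Md² gives I = 0.014408 + (2.35)(1.2094)² = 3.4516 kg m².
Point mass: I_cm = 0; centre at d = 0.3215 + 0.396 + 0.396 + 0.0959 + 0.0959 = 1.3053 m, so I = I_cm + Md² gives I = 0 + (4.41)(1.3053)² = 7.5138 kg m².
Total I = 0.033799 + 0.56299 + 3.4516 + 7.5138 = 11.562 kg m².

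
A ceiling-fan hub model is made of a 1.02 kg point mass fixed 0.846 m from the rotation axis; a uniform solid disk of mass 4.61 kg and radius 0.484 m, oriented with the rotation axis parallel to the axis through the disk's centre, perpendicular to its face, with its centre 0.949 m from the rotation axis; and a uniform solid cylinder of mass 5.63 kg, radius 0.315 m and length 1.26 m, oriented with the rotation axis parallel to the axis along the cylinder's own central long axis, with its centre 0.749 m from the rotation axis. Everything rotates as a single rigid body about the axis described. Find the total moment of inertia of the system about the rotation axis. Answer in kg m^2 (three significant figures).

Point mass: I_cm = 0; centre at d = 0.846 m, so the parallel axis theorem gives I = 0 + (1.02)(0.846)² = 0.73003 kg m^2.
Solid disk: I_cm = (1/2)MR² = (1/2)(4.61)(0.484)² = 0.53996 kg m^2; centre at d = 0.949 m, so the parallel axis theorem gives I = 0.53996 + (4.61)(0.949)² = 4.6917 kg m^2.
Solid cylinder: I_cm = (1/2)MR² = (1/2)(5.63)(0.315)² = 0.27932 kg m^2; centre at d = 0.749 m, so the parallel axis theorem gives I = 0.27932 + (5.63)(0.749)² = 3.4378 kg m^2.
Total I = 0.73003 + 4.6917 + 3.4378 = 8.8595 kg m^2.

8.86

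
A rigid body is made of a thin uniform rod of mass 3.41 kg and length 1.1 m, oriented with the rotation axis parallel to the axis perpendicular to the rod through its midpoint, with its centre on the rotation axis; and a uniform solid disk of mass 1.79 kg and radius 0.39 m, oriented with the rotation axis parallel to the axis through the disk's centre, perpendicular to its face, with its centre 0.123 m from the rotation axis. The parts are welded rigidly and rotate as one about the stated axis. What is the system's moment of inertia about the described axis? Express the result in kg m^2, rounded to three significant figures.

0.507

Thin rod: I_cm = (1/12)ML² = (1/12)(3.41)(1.1)² = 0.34384 kg m^2; axis through the centre, so I = 0.34384 kg m^2.
Solid disk: I_cm = (1/2)MR² = (1/2)(1.79)(0.39)² = 0.13613 kg m^2; centre at d = 0.123 m, so the parallel axis theorem gives I = 0.13613 + (1.79)(0.123)² = 0.16321 kg m^2.
Total I = 0.34384 + 0.16321 = 0.50705 kg m^2.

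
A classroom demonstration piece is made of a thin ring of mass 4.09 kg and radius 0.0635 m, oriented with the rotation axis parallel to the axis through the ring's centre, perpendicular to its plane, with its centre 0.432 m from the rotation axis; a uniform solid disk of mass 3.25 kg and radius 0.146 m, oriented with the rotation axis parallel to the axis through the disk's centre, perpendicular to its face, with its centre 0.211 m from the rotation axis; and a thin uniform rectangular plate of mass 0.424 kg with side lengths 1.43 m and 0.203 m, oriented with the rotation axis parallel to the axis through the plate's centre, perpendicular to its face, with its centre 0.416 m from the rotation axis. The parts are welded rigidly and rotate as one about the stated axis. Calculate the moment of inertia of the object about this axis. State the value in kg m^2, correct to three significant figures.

1.11

Thin ring: I_cm = MR² = (4.09)(0.0635)² = 0.016492 kg m^2; centre at d = 0.432 m, so I = I_cm + Md² gives I = 0.016492 + (4.09)(0.432)² = 0.77978 kg m^2.
Solid disk: I_cm = (1/2)MR² = (1/2)(3.25)(0.146)² = 0.034638 kg m^2; centre at d = 0.211 m, so I = I_cm + Md² gives I = 0.034638 + (3.25)(0.211)² = 0.17933 kg m^2.
Rectangular plate: I_cm = (1/12)M(a²+b²) = (1/12)(0.424)[(1.43)² + (0.203)²] = 0.073709 kg m^2; centre at d = 0.416 m, so I = I_cm + Md² gives I = 0.073709 + (0.424)(0.416)² = 0.14708 kg m^2.
Total I = 0.77978 + 0.17933 + 0.14708 = 1.1062 kg m^2.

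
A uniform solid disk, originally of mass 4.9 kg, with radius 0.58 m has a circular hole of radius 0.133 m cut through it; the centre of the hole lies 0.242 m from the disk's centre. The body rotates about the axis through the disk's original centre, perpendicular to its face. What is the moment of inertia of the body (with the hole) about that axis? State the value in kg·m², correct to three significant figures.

Unpierced body about its centre: I₀ = (1/2)MR² = (1/2)(4.9)(0.58)² = 0.82418 kg·m².
The removed disk has mass m = M·(r/R)² = (4.9)(0.133/0.58)² = 0.25766 kg (same uniform areal density).
Its moment of inertia about the rotation axis (parallel-axis theorem): I_hole = (1/2)mr² + md² = (1/2)(0.25766)(0.133)² + (0.25766)(0.242)² = 0.017368 kg·m².
Treating the hole as negative mass, I = I₀ − I_hole = 0.82418 − 0.017368 = 0.80681 kg·m².

0.807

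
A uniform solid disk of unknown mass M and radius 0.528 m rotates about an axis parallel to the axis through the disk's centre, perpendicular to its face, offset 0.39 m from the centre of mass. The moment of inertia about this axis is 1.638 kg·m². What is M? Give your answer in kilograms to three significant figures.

5.62

I = I_cm + Md² = (1/2)MR² + Md² = M·[0.5·(0.528)² + (0.39)²] = M·0.29149.
So M = 1.638 / 0.29149 = 5.6194 kg.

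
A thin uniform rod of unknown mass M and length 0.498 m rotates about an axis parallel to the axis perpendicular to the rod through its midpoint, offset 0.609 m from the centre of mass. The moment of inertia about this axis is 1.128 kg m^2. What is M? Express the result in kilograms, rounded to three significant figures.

2.88

I = I_cm + Md² = (1/12)ML² + Md² = M·[0.0833333·(0.498)² + (0.609)²] = M·0.39155.
So M = 1.128 / 0.39155 = 2.8809 kg.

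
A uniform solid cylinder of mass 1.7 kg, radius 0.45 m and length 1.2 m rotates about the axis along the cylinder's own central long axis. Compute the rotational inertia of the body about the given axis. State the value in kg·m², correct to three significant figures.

I_cm = (1/2)MR² = (1/2)(1.7)(0.45)² = 0.17213 kg·m²; axis through the centre, so I = 0.17213 kg·m².

0.172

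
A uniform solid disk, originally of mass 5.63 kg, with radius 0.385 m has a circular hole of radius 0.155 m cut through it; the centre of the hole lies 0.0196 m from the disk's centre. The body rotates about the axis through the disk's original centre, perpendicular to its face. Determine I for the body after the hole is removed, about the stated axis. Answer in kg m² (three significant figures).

0.406

Unpierced body about its centre: I₀ = (1/2)MR² = (1/2)(5.63)(0.385)² = 0.41725 kg m².
The removed disk has mass m = M·(r/R)² = (5.63)(0.155/0.385)² = 0.91254 kg (same uniform areal density).
Its moment of inertia about the rotation axis (parallel-axis theorem): I_hole = (1/2)mr² + md² = (1/2)(0.91254)(0.155)² + (0.91254)(0.0196)² = 0.011312 kg m².
Treating the hole as negative mass, I = I₀ − I_hole = 0.41725 − 0.011312 = 0.40594 kg m².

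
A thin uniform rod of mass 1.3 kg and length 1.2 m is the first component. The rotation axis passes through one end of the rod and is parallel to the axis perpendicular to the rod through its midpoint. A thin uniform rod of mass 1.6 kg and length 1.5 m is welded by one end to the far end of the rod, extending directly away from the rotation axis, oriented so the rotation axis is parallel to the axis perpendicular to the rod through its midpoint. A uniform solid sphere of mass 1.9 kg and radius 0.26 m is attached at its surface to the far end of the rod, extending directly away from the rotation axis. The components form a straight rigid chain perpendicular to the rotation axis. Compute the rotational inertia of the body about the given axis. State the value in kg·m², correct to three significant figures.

Thin rod: I_cm = (1/12)ML² = (1/12)(1.3)(1.2)² = 0.156 kg·m²; centre at d = 0.6 m, so the parallel axis theorem gives I = 0.156 + (1.3)(0.6)² = 0.624 kg·m².
Thin rod: I_cm = (1/12)ML² = (1/12)(1.6)(1.5)² = 0.3 kg·m²; centre at d = 0.6 + 0.6 + 0.75 = 1.95 m, so the parallel axis theorem gives I = 0.3 + (1.6)(1.95)² = 6.384 kg·m².
Solid sphere: I_cm = (2/5)MR² = (2/5)(1.9)(0.26)² = 0.051376 kg·m²; centre at d = 0.6 + 0.6 + 0.75 + 0.75 + 0.26 = 2.96 m, so the parallel axis theorem gives I = 0.051376 + (1.9)(2.96)² = 16.698 kg·m².
Total I = 0.624 + 6.384 + 16.698 = 23.706 kg·m².

23.7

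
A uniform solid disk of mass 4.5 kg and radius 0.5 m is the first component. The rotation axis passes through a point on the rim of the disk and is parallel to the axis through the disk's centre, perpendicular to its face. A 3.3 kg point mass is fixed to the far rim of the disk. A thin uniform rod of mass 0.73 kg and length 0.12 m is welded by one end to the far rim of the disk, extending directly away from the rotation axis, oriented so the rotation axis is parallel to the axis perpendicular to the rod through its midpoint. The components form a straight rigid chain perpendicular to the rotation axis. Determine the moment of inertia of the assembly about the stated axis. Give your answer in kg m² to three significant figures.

5.81

Solid disk: I_cm = (1/2)MR² = (1/2)(4.5)(0.5)² = 0.5625 kg m²; centre at d = 0.5 m, so the parallel axis theorem gives I = 0.5625 + (4.5)(0.5)² = 1.6875 kg m².
Point mass: I_cm = 0; centre at d = 0.5 + 0.5 = 1 m, so the parallel axis theorem gives I = 0 + (3.3)(1)² = 3.3 kg m².
Thin rod: I_cm = (1/12)ML² = (1/12)(0.73)(0.12)² = 0.000876 kg m²; centre at d = 0.5 + 0.5 + 0.06 = 1.06 m, so the parallel axis theorem gives I = 0.000876 + (0.73)(1.06)² = 0.8211 kg m².
Total I = 1.6875 + 3.3 + 0.8211 = 5.8086 kg m².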